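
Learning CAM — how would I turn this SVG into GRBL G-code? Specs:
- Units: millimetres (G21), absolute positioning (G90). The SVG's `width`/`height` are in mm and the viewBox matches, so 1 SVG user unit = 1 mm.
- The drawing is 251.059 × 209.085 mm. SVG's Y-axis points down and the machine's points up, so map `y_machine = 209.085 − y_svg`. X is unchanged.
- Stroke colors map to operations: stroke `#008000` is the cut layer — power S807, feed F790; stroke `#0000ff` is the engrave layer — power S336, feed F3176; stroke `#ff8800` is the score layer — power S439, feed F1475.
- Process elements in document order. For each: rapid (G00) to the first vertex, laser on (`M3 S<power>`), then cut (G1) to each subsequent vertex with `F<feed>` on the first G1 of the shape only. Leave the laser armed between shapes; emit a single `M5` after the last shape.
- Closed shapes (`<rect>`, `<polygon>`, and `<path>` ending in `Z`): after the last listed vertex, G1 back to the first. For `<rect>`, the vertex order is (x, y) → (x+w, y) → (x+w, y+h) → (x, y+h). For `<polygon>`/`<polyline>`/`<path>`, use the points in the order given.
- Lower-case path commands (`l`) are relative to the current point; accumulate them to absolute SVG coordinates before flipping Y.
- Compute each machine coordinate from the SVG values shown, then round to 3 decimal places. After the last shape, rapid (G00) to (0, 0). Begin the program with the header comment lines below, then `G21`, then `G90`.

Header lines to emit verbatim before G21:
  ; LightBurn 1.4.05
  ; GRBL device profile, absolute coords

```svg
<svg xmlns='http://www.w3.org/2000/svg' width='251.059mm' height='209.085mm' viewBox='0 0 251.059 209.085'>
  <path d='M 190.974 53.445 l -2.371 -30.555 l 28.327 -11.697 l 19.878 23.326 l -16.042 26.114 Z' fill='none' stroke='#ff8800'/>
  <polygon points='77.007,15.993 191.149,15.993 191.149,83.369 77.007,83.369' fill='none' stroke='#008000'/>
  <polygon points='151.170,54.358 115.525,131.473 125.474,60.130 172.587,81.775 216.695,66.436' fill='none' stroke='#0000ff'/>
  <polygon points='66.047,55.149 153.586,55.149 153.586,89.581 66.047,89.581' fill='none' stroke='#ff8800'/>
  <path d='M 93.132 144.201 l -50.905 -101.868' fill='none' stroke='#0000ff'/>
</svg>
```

; LightBurn 1.4.05
; GRBL device profile, absolute coords
G21
G90
G00 X190.974 Y155.640
M3 S439
G1 X188.603 Y186.195 F1475
G1 X216.930 Y197.892
G1 X236.808 Y174.566
G1 X220.766 Y148.452
G1 X190.974 Y155.640
G00 X77.007 Y193.092
M3 S807
G1 X191.149 Y193.092 F790
G1 X191.149 Y125.716
G1 X77.007 Y125.716
G1 X77.007 Y193.092
G00 X151.170 Y154.727
M3 S336
G1 X115.525 Y77.612 F3176
G1 X125.474 Y148.955
G1 X172.587 Y127.310
G1 X216.695 Y142.649
G1 X151.170 Y154.727
G00 X66.047 Y153.936
M3 S439
G1 X153.586 Y153.936 F1475
G1 X153.586 Y119.504
G1 X66.047 Y119.504
G1 X66.047 Y153.936
G00 X93.132 Y64.884
M3 S336
G1 X42.227 Y166.752 F3176
M5
G00 X0.000 Y0.000

1 u = 1 mm; y_m = 209.085 − y.

[1] `<path>` regular polygon, #ff8800→score S439 F1475: (190.974,155.640) → (188.603,186.195) → (216.930,197.892) → (236.808,174.566) → (220.766,148.452) → (190.974,155.640) (closed)

[2] `<polygon>` rectangle, #008000→cut S807 F790: (77.007,193.092) → (191.149,193.092) → (191.149,125.716) → (77.007,125.716) → (77.007,193.092) (closed)

[3] `<polygon>` closed polygon, #0000ff→engrave S336 F3176: (151.170,154.727) → (115.525,77.612) → (125.474,148.955) → (172.587,127.310) → (216.695,142.649) → (151.170,154.727) (closed)

[4] `<polygon>` rectangle, #ff8800→score S439 F1475: (66.047,153.936) → (153.586,153.936) → (153.586,119.504) → (66.047,119.504) → (66.047,153.936) (closed)

[5] `<path>` line segment, #0000ff→engrave S336 F3176: (93.132,64.884) → (42.227,166.752)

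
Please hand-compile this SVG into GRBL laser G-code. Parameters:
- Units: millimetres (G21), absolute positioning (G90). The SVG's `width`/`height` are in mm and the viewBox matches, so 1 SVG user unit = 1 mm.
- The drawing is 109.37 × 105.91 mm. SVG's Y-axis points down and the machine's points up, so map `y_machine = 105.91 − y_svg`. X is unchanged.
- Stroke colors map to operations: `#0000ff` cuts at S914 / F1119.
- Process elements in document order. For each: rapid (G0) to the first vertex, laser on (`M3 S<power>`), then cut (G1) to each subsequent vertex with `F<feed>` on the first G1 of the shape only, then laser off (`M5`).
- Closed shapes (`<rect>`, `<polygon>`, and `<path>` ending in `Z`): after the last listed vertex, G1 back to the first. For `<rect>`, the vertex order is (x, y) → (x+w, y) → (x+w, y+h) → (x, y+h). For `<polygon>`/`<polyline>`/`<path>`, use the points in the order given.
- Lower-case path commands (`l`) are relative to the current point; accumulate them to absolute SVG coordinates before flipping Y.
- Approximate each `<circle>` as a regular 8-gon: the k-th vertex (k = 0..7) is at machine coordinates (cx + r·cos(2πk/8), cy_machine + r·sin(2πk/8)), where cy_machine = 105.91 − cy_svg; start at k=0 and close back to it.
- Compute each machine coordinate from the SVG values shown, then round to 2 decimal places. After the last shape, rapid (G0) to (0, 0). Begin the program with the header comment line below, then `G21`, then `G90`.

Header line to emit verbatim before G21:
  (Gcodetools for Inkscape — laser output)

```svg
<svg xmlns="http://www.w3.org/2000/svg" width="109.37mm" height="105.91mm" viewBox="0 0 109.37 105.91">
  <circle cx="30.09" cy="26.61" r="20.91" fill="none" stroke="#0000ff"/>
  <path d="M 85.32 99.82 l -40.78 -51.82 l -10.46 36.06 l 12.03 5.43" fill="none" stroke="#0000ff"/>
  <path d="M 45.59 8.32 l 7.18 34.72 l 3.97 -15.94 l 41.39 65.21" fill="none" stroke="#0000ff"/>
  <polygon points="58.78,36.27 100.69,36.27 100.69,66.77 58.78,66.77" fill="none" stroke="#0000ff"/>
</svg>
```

(Gcodetools for Inkscape — laser output)
G21
G90
G0 X51.00 Y79.30
M3 S914
G1 X44.88 Y94.09 F1119
G1 X30.09 Y100.21
G1 X15.30 Y94.09
G1 X9.18 Y79.30
G1 X15.30 Y64.51
G1 X30.09 Y58.39
G1 X44.88 Y64.51
G1 X51.00 Y79.30
M5
G0 X85.32 Y6.09
M3 S914
G1 X44.54 Y57.91 F1119
G1 X34.08 Y21.85
G1 X46.11 Y16.42
M5
G0 X45.59 Y97.59
M3 S914
G1 X52.77 Y62.87 F1119
G1 X56.74 Y78.81
G1 X98.13 Y13.60
M5
G0 X58.78 Y69.64
M3 S914
G1 X100.69 Y69.64 F1119
G1 X100.69 Y39.14
G1 X58.78 Y39.14
G1 X58.78 Y69.64
M5
G0 X0.00 Y0.00

Since the viewBox matches the mm dimensions, user units are millimetres directly. The only transform is the Y-flip y_m = 105.91 − y_svg.

Shape 1 is a circle drawn with `<circle>`. Its stroke #0000ff means cut at S914, F1119. After flipping Y the toolpath is (51.00,79.30) → (44.88,94.09) → (30.09,100.21) → (15.30,94.09) → (9.18,79.30) → (15.30,64.51) → (30.09,58.39) → (44.88,64.51) → (51.00,79.30), returning to the start.

Shape 2 is a open polyline drawn with `<path>`. Its stroke #0000ff means cut at S914, F1119. After flipping Y the toolpath is (85.32,6.09) → (44.54,57.91) → (34.08,21.85) → (46.11,16.42).

Shape 3 is a open polyline drawn with `<path>`. Its stroke #0000ff means cut at S914, F1119. After flipping Y the toolpath is (45.59,97.59) → (52.77,62.87) → (56.74,78.81) → (98.13,13.60).

Shape 4 is a rectangle drawn with `<polygon>`. Its stroke #0000ff means cut at S914, F1119. After flipping Y the toolpath is (58.78,69.64) → (100.69,69.64) → (100.69,39.14) → (58.78,39.14) → (58.78,69.64), returning to the start.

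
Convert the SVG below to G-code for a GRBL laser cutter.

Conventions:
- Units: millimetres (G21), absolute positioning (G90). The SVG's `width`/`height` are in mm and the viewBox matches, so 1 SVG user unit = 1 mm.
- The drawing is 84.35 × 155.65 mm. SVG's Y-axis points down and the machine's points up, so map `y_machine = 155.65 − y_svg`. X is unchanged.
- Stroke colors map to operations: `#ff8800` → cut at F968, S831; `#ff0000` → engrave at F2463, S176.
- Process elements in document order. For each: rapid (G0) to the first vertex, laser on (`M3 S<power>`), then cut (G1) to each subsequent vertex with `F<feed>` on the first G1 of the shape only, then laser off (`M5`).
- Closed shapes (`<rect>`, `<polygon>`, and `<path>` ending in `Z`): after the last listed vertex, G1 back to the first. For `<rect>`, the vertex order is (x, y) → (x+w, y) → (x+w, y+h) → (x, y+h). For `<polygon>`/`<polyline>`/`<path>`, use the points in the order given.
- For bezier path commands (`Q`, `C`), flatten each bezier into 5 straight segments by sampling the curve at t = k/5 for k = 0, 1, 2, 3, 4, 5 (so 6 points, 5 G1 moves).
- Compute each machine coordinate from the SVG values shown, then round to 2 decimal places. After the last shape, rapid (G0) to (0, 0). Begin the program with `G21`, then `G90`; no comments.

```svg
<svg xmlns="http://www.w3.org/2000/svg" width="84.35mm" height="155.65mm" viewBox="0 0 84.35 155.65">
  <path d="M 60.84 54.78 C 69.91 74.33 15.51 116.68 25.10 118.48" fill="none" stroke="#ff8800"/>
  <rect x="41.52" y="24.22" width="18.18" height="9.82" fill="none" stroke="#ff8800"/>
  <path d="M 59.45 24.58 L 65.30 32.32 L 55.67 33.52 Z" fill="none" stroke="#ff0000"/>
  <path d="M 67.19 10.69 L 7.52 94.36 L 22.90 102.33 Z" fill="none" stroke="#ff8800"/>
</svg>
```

Since the viewBox matches the mm dimensions, user units are millimetres directly. The only transform is the Y-flip y_m = 155.65 − y_svg.

Shape 1 is a cubic bezier drawn with `<path>`. Its stroke #ff8800 means cut at S831, F968. After flipping Y the toolpath is (60.84,100.87) → (59.69,86.91) → (49.42,70.52) → (36.15,54.74) → (26.01,42.61) → (25.10,37.17).

Shape 2 is a rectangle drawn with `<rect>`. Its stroke #ff8800 means cut at S831, F968. After flipping Y the toolpath is (41.52,131.43) → (59.70,131.43) → (59.70,121.61) → (41.52,121.61) → (41.52,131.43), returning to the start.

Shape 3 is a regular polygon drawn with `<path>`. Its stroke #ff0000 means engrave at S176, F2463. After flipping Y the toolpath is (59.45,131.07) → (65.30,123.33) → (55.67,122.13) → (59.45,131.07), returning to the start.

Shape 4 is a closed polygon drawn with `<path>`. Its stroke #ff8800 means cut at S831, F968. After flipping Y the toolpath is (67.19,144.96) → (7.52,61.29) → (22.90,53.32) → (67.19,144.96), returning to the start.

G21
G90
G0 X60.84 Y100.87
M3 S831
G1 X59.69 Y86.91 F968
G1 X49.42 Y70.52
G1 X36.15 Y54.74
G1 X26.01 Y42.61
G1 X25.10 Y37.17
M5
G0 X41.52 Y131.43
M3 S831
G1 X59.70 Y131.43 F968
G1 X59.70 Y121.61
G1 X41.52 Y121.61
G1 X41.52 Y131.43
M5
G0 X59.45 Y131.07
M3 S176
G1 X65.30 Y123.33 F2463
G1 X55.67 Y122.13
G1 X59.45 Y131.07
M5
G0 X67.19 Y144.96
M3 S831
G1 X7.52 Y61.29 F968
G1 X22.90 Y53.32
G1 X67.19 Y144.96
M5
G0 X0.00 Y0.00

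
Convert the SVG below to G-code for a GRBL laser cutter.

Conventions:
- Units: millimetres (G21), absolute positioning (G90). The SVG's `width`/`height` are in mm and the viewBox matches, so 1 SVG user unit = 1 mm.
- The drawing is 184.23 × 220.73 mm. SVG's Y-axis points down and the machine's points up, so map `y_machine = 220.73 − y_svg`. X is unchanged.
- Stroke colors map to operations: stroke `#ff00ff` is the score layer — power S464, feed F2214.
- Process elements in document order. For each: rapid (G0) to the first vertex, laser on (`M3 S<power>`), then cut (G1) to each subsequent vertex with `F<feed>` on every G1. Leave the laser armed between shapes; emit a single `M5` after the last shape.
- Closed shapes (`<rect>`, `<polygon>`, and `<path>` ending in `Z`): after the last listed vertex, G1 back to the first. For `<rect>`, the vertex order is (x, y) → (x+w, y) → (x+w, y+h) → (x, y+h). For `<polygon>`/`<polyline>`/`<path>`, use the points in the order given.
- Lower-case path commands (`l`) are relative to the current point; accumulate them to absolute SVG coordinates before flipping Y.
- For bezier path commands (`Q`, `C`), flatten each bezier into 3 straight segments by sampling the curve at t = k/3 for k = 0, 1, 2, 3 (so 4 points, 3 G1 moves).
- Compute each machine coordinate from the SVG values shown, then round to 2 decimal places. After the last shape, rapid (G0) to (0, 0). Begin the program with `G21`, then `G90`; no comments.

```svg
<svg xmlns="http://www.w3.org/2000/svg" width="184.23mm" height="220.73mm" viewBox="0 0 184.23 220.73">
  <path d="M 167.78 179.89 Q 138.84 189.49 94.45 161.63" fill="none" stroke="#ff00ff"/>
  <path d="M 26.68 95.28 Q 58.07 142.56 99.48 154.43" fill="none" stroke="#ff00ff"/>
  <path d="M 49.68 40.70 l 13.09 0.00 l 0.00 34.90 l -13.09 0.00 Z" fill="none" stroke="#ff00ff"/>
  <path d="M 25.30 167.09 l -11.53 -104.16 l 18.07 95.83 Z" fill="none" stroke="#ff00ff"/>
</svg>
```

G21
G90
G0 X167.78 Y40.84
M3 S464
G1 X146.77 Y38.60 F2214
G1 X122.33 Y44.69 F2214
G1 X94.45 Y59.10 F2214
G0 X26.68 Y125.45
M3 S464
G1 X48.72 Y97.86 F2214
G1 X72.99 Y78.15 F2214
G1 X99.48 Y66.30 F2214
G0 X49.68 Y180.03
M3 S464
G1 X62.77 Y180.03 F2214
G1 X62.77 Y145.13 F2214
G1 X49.68 Y145.13 F2214
G1 X49.68 Y180.03 F2214
G0 X25.30 Y53.64
M3 S464
G1 X13.77 Y157.80 F2214
G1 X31.84 Y61.97 F2214
G1 X25.30 Y53.64 F2214
M5
G0 X0.00 Y0.00

viewBox `0 0 184.23 220.73` with mm width/height → 1 unit = 1 mm. Flip: y_m = 220.73 − y_svg.

**Shape 1** — `<path>` quadratic bezier, stroke `#ff00ff` → score (S464, F2214). Control points (SVG): P0=(167.78,179.89), P1=(138.84,189.49), P2=(94.45,161.63); sampled at t=k/3. Machine vertices: (167.78,40.84) → (146.77,38.60) → (122.33,44.69) → (94.45,59.10). Open path.

**Shape 2** — `<path>` quadratic bezier, stroke `#ff00ff` → score (S464, F2214). Control points (SVG): P0=(26.68,95.28), P1=(58.07,142.56), P2=(99.48,154.43); sampled at t=k/3. Machine vertices: (26.68,125.45) → (48.72,97.86) → (72.99,78.15) → (99.48,66.30). Open path.

**Shape 3** — `<path>` rectangle, stroke `#ff00ff` → score (S464, F2214). Machine vertices: (49.68,180.03) → (62.77,180.03) → (62.77,145.13) → (49.68,145.13) → (49.68,180.03). Closed: final G1 returns to the first vertex.

**Shape 4** — `<path>` closed polygon, stroke `#ff00ff` → score (S464, F2214). Machine vertices: (25.30,53.64) → (13.77,157.80) → (31.84,61.97) → (25.30,53.64). Closed: final G1 returns to the first vertex.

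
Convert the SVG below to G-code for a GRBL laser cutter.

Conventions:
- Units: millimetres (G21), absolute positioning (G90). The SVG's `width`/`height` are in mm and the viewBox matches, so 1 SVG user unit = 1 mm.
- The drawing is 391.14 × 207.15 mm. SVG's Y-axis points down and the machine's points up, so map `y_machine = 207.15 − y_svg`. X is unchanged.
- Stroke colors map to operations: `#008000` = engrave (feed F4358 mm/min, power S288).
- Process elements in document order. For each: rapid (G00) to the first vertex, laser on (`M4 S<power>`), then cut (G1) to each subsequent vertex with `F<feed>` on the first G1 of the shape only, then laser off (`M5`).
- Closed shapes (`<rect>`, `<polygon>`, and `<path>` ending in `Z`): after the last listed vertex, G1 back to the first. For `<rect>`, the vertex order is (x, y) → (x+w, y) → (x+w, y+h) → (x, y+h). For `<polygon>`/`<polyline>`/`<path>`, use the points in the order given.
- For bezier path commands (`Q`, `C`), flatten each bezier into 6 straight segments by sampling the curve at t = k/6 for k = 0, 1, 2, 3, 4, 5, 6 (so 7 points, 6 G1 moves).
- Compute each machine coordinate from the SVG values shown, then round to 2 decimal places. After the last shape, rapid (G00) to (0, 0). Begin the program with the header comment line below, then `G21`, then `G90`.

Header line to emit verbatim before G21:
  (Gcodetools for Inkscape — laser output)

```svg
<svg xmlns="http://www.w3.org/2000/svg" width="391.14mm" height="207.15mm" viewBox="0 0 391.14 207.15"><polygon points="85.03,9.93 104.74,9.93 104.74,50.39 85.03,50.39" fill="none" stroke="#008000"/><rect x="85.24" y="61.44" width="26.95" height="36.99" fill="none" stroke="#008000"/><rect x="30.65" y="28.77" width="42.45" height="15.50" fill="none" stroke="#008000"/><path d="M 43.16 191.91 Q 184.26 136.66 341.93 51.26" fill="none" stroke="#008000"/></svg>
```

(Gcodetools for Inkscape — laser output)
G21
G90
G00 X85.03 Y197.22
M4 S288
G1 X104.74 Y197.22 F4358
G1 X104.74 Y156.76
G1 X85.03 Y156.76
G1 X85.03 Y197.22
M5
G00 X85.24 Y145.71
M4 S288
G1 X112.19 Y145.71 F4358
G1 X112.19 Y108.72
G1 X85.24 Y108.72
G1 X85.24 Y145.71
M5
G00 X30.65 Y178.38
M4 S288
G1 X73.10 Y178.38 F4358
G1 X73.10 Y162.88
G1 X30.65 Y162.88
G1 X30.65 Y178.38
M5
G00 X43.16 Y15.24
M4 S288
G1 X90.65 Y34.49 F4358
G1 X139.07 Y55.42
G1 X188.40 Y78.03
G1 X238.66 Y102.31
G1 X289.83 Y128.26
G1 X341.93 Y155.89
M5
G00 X0.00 Y0.00

1 u = 1 mm; y_m = 207.15 − y.

[1] `<polygon>` rectangle, #008000→engrave S288 F4358: (85.03,197.22) → (104.74,197.22) → (104.74,156.76) → (85.03,156.76) → (85.03,197.22) (closed)

[2] `<rect>` rectangle, #008000→engrave S288 F4358: (85.24,145.71) → (112.19,145.71) → (112.19,108.72) → (85.24,108.72) → (85.24,145.71) (closed)

[3] `<rect>` rectangle, #008000→engrave S288 F4358: (30.65,178.38) → (73.10,178.38) → (73.10,162.88) → (30.65,162.88) → (30.65,178.38) (closed)

[4] `<path>` quadratic bezier, #008000→engrave S288 F4358: (43.16,15.24) → (90.65,34.49) → (139.07,55.42) → (188.40,78.03) → (238.66,102.31) → (289.83,128.26) → (341.93,155.89)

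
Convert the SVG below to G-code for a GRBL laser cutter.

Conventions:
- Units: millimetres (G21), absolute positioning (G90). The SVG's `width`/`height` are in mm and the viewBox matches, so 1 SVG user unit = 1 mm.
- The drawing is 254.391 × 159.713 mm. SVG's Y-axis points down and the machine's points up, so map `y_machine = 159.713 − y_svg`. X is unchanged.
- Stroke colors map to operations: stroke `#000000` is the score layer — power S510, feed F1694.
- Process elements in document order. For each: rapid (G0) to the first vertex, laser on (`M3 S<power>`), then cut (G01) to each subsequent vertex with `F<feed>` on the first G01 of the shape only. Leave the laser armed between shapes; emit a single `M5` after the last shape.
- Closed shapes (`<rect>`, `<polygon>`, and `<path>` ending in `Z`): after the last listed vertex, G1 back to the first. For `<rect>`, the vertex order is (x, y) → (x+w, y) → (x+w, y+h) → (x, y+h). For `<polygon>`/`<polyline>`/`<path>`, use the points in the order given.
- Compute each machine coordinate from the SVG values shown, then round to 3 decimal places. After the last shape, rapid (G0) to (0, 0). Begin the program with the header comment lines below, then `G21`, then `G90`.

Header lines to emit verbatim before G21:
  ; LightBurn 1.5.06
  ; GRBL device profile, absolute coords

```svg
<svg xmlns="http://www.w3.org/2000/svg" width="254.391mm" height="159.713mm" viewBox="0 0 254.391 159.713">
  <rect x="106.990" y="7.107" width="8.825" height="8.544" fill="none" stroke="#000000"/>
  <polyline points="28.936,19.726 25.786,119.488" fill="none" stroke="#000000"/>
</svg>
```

Since the viewBox matches the mm dimensions, user units are millimetres directly. The only transform is the Y-flip y_m = 159.713 − y_svg.

Shape 1 is a rectangle drawn with `<rect>`. Its stroke #000000 means score at S510, F1694. After flipping Y the toolpath is (106.990,152.606) → (115.815,152.606) → (115.815,144.062) → (106.990,144.062) → (106.990,152.606), returning to the start.

Shape 2 is a line segment drawn with `<polyline>`. Its stroke #000000 means score at S510, F1694. After flipping Y the toolpath is (28.936,139.987) → (25.786,40.225).

; LightBurn 1.5.06
; GRBL device profile, absolute coords
G21
G90
G0 X106.990 Y152.606
M3 S510
G01 X115.815 Y152.606 F1694
G01 X115.815 Y144.062
G01 X106.990 Y144.062
G01 X106.990 Y152.606
G0 X28.936 Y139.987
M3 S510
G01 X25.786 Y40.225 F1694
M5
G0 X0.000 Y0.000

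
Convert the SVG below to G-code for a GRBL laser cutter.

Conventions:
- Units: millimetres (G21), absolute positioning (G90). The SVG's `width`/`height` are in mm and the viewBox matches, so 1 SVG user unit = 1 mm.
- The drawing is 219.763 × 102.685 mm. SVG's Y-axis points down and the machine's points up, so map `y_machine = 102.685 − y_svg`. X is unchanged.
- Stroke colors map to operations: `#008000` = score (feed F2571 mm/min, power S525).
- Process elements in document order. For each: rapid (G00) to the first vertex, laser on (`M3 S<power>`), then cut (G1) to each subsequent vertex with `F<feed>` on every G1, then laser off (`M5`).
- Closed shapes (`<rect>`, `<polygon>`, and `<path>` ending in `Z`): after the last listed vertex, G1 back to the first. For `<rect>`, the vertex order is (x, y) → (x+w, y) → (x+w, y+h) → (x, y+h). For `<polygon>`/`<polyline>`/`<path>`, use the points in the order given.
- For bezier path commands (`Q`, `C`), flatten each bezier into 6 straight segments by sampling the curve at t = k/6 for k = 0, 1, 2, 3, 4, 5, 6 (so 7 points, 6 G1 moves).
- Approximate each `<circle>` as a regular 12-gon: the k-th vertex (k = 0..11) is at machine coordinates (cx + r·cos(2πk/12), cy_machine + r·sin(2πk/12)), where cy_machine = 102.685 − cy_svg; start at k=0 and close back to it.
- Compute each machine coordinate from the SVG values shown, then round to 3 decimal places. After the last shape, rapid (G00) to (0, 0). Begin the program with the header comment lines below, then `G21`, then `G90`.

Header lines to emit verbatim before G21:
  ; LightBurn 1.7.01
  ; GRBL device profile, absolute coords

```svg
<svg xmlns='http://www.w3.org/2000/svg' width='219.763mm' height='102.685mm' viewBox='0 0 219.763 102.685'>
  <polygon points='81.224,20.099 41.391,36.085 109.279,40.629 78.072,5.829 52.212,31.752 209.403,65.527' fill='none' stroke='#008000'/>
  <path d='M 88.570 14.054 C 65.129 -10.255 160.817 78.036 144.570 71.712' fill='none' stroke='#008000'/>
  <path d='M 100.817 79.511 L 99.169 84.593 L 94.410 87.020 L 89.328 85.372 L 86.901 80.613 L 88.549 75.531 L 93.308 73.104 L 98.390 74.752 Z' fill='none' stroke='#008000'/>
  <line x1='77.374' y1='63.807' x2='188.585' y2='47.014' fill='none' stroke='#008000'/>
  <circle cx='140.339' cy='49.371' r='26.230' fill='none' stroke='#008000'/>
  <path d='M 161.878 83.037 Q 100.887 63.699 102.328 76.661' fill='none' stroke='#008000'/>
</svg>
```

Since the viewBox matches the mm dimensions, user units are millimetres directly. The only transform is the Y-flip y_m = 102.685 − y_svg.

Shape 1 is a closed polygon drawn with `<polygon>`. Its stroke #008000 means score at S525, F2571. After flipping Y the toolpath is (81.224,82.586) → (41.391,66.600) → (109.279,62.056) → (78.072,96.856) → (52.212,70.933) → (209.403,37.158) → (81.224,82.586), returning to the start.

Shape 2 is a cubic bezier drawn with `<path>`. Its stroke #008000 means score at S525, F2571. After flipping Y the toolpath is (88.570,88.631) → (85.707,92.361) → (96.281,83.081) → (113.872,66.546) → (132.063,48.513) → (144.435,34.736) → (144.570,30.973).

Shape 3 is a regular polygon drawn with `<path>`. Its stroke #008000 means score at S525, F2571. After flipping Y the toolpath is (100.817,23.174) → (99.169,18.092) → (94.410,15.665) → (89.328,17.313) → (86.901,22.072) → (88.549,27.154) → (93.308,29.581) → (98.390,27.933) → (100.817,23.174), returning to the start.

Shape 4 is a line segment drawn with `<line>`. Its stroke #008000 means score at S525, F2571. After flipping Y the toolpath is (77.374,38.878) → (188.585,55.671).

Shape 5 is a circle drawn with `<circle>`. Its stroke #008000 means score at S525, F2571. After flipping Y the toolpath is (166.569,53.314) → (163.055,66.429) → (153.454,76.030) → (140.339,79.544) → (127.224,76.030) → (117.623,66.429) → (114.109,53.314) → (117.623,40.199) → (127.224,30.598) → (140.339,27.084) → (153.454,30.598) → (163.055,40.199) → (166.569,53.314), returning to the start.

Shape 6 is a quadratic bezier drawn with `<path>`. Its stroke #008000 means score at S525, F2571. After flipping Y the toolpath is (161.878,19.648) → (143.282,25.197) → (128.154,28.951) → (116.495,30.911) → (108.304,31.076) → (103.582,29.447) → (102.328,26.024).

; LightBurn 1.7.01
; GRBL device profile, absolute coords
G21
G90
G00 X81.224 Y82.586
M3 S525
G1 X41.391 Y66.600 F2571
G1 X109.279 Y62.056 F2571
G1 X78.072 Y96.856 F2571
G1 X52.212 Y70.933 F2571
G1 X209.403 Y37.158 F2571
G1 X81.224 Y82.586 F2571
M5
G00 X88.570 Y88.631
M3 S525
G1 X85.707 Y92.361 F2571
G1 X96.281 Y83.081 F2571
G1 X113.872 Y66.546 F2571
G1 X132.063 Y48.513 F2571
G1 X144.435 Y34.736 F2571
G1 X144.570 Y30.973 F2571
M5
G00 X100.817 Y23.174
M3 S525
G1 X99.169 Y18.092 F2571
G1 X94.410 Y15.665 F2571
G1 X89.328 Y17.313 F2571
G1 X86.901 Y22.072 F2571
G1 X88.549 Y27.154 F2571
G1 X93.308 Y29.581 F2571
G1 X98.390 Y27.933 F2571
G1 X100.817 Y23.174 F2571
M5
G00 X77.374 Y38.878
M3 S525
G1 X188.585 Y55.671 F2571
M5
G00 X166.569 Y53.314
M3 S525
G1 X163.055 Y66.429 F2571
G1 X153.454 Y76.030 F2571
G1 X140.339 Y79.544 F2571
G1 X127.224 Y76.030 F2571
G1 X117.623 Y66.429 F2571
G1 X114.109 Y53.314 F2571
G1 X117.623 Y40.199 F2571
G1 X127.224 Y30.598 F2571
G1 X140.339 Y27.084 F2571
G1 X153.454 Y30.598 F2571
G1 X163.055 Y40.199 F2571
G1 X166.569 Y53.314 F2571
M5
G00 X161.878 Y19.648
M3 S525
G1 X143.282 Y25.197 F2571
G1 X128.154 Y28.951 F2571
G1 X116.495 Y30.911 F2571
G1 X108.304 Y31.076 F2571
G1 X103.582 Y29.447 F2571
G1 X102.328 Y26.024 F2571
M5
G00 X0.000 Y0.000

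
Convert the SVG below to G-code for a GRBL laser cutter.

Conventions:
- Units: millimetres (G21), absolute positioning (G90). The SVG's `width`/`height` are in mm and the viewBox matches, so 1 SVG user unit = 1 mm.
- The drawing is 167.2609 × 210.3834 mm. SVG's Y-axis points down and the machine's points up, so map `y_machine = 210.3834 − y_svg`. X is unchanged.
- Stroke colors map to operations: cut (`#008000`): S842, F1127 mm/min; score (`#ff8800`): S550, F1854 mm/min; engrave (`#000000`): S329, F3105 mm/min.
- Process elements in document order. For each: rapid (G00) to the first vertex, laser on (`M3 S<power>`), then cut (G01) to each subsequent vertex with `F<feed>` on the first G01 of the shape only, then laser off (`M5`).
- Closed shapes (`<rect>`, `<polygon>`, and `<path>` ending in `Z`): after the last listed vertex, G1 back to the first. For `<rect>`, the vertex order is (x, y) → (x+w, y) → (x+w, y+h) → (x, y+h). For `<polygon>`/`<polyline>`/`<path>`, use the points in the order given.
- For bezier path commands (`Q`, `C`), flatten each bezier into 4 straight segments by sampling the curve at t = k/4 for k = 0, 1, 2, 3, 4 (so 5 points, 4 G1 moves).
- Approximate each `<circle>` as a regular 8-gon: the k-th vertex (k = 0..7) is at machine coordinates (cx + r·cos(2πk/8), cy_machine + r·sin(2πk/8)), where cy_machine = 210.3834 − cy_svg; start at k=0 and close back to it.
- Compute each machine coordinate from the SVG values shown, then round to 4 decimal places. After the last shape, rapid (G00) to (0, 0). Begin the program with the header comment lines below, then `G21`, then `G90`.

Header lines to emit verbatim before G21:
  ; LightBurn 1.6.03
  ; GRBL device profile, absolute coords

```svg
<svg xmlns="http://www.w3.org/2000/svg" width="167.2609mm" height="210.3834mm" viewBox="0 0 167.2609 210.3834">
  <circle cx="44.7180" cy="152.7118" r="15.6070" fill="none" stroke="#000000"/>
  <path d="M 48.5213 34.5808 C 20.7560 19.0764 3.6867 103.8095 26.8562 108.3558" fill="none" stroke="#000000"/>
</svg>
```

viewBox `0 0 167.2609 210.3834` with mm width/height → 1 unit = 1 mm. Flip: y_m = 210.3834 − y_svg.

**Shape 1** — `<circle>` circle, stroke `#000000` → engrave (S329, F3105). Machine vertices: (60.3250,57.6716) → (55.7538,68.7074) → (44.7180,73.2786) → (33.6822,68.7074) → (29.1110,57.6716) → (33.6822,46.6358) → (44.7180,42.0646) → (55.7538,46.6358) → (60.3250,57.6716). Closed: final G1 returns to the first vertex.

**Shape 2** — `<path>` cubic bezier, stroke `#000000` → engrave (S329, F3105). Control points (SVG): P0=(48.5213,34.5808), P1=(20.7560,19.0764), P2=(3.6867,103.8095), P3=(26.8562,108.3558); sampled at t=k/4. Machine vertices: (48.5213,175.8026) → (30.1644,171.4555) → (18.5882,146.4341) → (16.5622,117.6532) → (26.8562,102.0276). Open path.

; LightBurn 1.6.03
; GRBL device profile, absolute coords
G21
G90
G00 X60.3250 Y57.6716
M3 S329
G01 X55.7538 Y68.7074 F3105
G01 X44.7180 Y73.2786
G01 X33.6822 Y68.7074
G01 X29.1110 Y57.6716
G01 X33.6822 Y46.6358
G01 X44.7180 Y42.0646
G01 X55.7538 Y46.6358
G01 X60.3250 Y57.6716
M5
G00 X48.5213 Y175.8026
M3 S329
G01 X30.1644 Y171.4555 F3105
G01 X18.5882 Y146.4341
G01 X16.5622 Y117.6532
G01 X26.8562 Y102.0276
M5
G00 X0.0000 Y0.0000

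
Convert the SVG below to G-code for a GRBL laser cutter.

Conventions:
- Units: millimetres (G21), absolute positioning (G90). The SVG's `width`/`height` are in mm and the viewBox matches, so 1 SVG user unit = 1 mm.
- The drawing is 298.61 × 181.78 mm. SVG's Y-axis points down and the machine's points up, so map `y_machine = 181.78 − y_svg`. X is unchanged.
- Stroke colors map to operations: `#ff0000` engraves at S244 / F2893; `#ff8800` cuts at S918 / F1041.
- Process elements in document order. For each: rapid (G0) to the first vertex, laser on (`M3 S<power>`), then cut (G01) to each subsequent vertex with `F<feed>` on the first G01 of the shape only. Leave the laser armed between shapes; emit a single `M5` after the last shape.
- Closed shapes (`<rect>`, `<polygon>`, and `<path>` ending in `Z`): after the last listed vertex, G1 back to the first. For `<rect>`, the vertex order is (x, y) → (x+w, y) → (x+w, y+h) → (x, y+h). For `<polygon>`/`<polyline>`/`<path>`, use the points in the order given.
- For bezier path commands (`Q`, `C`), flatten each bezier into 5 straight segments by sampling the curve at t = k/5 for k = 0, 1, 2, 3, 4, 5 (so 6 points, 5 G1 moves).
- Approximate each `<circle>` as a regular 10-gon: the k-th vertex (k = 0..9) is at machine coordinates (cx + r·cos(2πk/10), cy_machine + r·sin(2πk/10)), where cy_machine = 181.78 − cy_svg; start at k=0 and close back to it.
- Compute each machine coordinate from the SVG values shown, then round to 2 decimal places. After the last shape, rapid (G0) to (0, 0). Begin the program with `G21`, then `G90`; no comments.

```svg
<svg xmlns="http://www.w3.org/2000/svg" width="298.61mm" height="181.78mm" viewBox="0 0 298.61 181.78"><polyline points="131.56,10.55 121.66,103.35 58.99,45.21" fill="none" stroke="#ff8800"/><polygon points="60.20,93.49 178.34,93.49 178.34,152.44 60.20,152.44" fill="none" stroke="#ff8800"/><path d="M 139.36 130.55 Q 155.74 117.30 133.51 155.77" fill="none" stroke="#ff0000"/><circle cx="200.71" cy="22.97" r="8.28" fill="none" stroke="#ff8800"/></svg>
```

G21
G90
G0 X131.56 Y171.23
M3 S918
G01 X121.66 Y78.43 F1041
G01 X58.99 Y136.57
G0 X60.20 Y88.29
M3 S918
G01 X178.34 Y88.29 F1041
G01 X178.34 Y29.34
G01 X60.20 Y29.34
G01 X60.20 Y88.29
G0 X139.36 Y51.23
M3 S244
G01 X144.37 Y54.46 F2893
G01 X146.29 Y53.55
G01 X145.12 Y48.51
G01 X140.86 Y39.33
G01 X133.51 Y26.01
G0 X208.99 Y158.81
M3 S918
G01 X207.41 Y163.68 F1041
G01 X203.27 Y166.68
G01 X198.15 Y166.68
G01 X194.01 Y163.68
G01 X192.43 Y158.81
G01 X194.01 Y153.94
G01 X198.15 Y150.94
G01 X203.27 Y150.94
G01 X207.41 Y153.94
G01 X208.99 Y158.81
M5
G0 X0.00 Y0.00

viewBox `0 0 298.61 181.78` with mm width/height → 1 unit = 1 mm. Flip: y_m = 181.78 − y_svg.

**Shape 1** — `<polyline>` open polyline, stroke `#ff8800` → cut (S918, F1041). Machine vertices: (131.56,171.23) → (121.66,78.43) → (58.99,136.57). Open path.

**Shape 2** — `<polygon>` rectangle, stroke `#ff8800` → cut (S918, F1041). Machine vertices: (60.20,88.29) → (178.34,88.29) → (178.34,29.34) → (60.20,29.34) → (60.20,88.29). Closed: final G1 returns to the first vertex.

**Shape 3** — `<path>` quadratic bezier, stroke `#ff0000` → engrave (S244, F2893). Control points (SVG): P0=(139.36,130.55), P1=(155.74,117.30), P2=(133.51,155.77); sampled at t=k/5. Machine vertices: (139.36,51.23) → (144.37,54.46) → (146.29,53.55) → (145.12,48.51) → (140.86,39.33) → (133.51,26.01). Open path.

**Shape 4** — `<circle>` circle, stroke `#ff8800` → cut (S918, F1041). Machine vertices: (208.99,158.81) → (207.41,163.68) → (203.27,166.68) → (198.15,166.68) → (194.01,163.68) → (192.43,158.81) → (194.01,153.94) → (198.15,150.94) → (203.27,150.94) → (207.41,153.94) → (208.99,158.81). Closed: final G1 returns to the first vertex.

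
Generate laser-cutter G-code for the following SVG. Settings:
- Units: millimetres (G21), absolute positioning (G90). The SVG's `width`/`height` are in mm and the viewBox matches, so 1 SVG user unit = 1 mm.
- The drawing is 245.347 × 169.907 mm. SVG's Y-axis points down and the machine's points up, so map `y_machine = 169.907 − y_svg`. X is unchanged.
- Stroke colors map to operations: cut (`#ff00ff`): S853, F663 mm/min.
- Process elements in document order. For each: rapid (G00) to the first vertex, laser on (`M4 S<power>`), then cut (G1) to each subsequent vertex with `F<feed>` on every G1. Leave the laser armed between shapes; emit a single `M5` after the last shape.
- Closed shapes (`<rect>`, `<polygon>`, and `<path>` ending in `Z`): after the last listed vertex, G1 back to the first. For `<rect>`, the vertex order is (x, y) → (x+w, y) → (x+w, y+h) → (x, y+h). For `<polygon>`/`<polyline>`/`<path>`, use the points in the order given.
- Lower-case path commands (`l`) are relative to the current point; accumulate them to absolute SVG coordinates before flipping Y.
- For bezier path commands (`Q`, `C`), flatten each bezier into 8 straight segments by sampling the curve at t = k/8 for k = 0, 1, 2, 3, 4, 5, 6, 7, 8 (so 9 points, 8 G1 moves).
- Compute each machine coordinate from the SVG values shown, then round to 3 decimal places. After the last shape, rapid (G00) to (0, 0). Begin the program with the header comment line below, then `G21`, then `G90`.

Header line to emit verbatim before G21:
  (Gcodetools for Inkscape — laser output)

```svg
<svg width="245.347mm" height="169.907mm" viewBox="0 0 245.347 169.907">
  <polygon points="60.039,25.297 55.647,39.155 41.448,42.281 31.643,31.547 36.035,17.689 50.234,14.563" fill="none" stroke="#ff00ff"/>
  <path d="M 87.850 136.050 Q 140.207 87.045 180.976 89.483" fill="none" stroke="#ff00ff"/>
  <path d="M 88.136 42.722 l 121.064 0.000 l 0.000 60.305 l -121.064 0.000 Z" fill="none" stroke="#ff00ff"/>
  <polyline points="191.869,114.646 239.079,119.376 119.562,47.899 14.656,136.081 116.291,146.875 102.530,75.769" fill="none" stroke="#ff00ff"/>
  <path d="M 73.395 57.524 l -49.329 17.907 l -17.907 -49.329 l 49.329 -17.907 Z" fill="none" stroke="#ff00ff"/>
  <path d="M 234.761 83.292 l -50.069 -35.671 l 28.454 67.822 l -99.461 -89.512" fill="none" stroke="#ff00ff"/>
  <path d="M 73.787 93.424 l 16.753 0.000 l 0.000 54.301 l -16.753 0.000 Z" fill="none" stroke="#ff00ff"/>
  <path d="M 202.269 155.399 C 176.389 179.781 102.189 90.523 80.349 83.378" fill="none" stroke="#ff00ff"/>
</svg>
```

(Gcodetools for Inkscape — laser output)
G21
G90
G00 X60.039 Y144.610
M4 S853
G1 X55.647 Y130.752 F663
G1 X41.448 Y127.626 F663
G1 X31.643 Y138.360 F663
G1 X36.035 Y152.218 F663
G1 X50.234 Y155.344 F663
G1 X60.039 Y144.610 F663
G00 X87.850 Y33.857
M4 S853
G1 X100.758 Y45.304 F663
G1 X113.304 Y55.144 F663
G1 X125.488 Y63.377 F663
G1 X137.310 Y70.001 F663
G1 X148.770 Y75.018 F663
G1 X159.867 Y78.428 F663
G1 X170.603 Y80.230 F663
G1 X180.976 Y80.424 F663
G00 X88.136 Y127.185
M4 S853
G1 X209.200 Y127.185 F663
G1 X209.200 Y66.880 F663
G1 X88.136 Y66.880 F663
G1 X88.136 Y127.185 F663
G00 X191.869 Y55.261
M4 S853
G1 X239.079 Y50.531 F663
G1 X119.562 Y122.008 F663
G1 X14.656 Y33.826 F663
G1 X116.291 Y23.032 F663
G1 X102.530 Y94.138 F663
G00 X73.395 Y112.383
M4 S853
G1 X24.066 Y94.476 F663
G1 X6.159 Y143.805 F663
G1 X55.488 Y161.712 F663
G1 X73.395 Y112.383 F663
G00 X234.761 Y86.615
M4 S853
G1 X184.692 Y122.286 F663
G1 X213.146 Y54.464 F663
G1 X113.685 Y143.976 F663
G00 X73.787 Y76.483
M4 S853
G1 X90.540 Y76.483 F663
G1 X90.540 Y22.182 F663
G1 X73.787 Y22.182 F663
G1 X73.787 Y76.483 F663
G00 X202.269 Y14.508
M4 S853
G1 X190.496 Y10.309 F663
G1 X175.372 Y14.470 F663
G1 X158.078 Y24.697 F663
G1 X139.794 Y38.696 F663
G1 X121.699 Y54.172 F663
G1 X104.973 Y68.833 F663
G1 X90.797 Y80.383 F663
G1 X80.349 Y86.529 F663
M5
G00 X0.000 Y0.000

viewBox `0 0 245.347 169.907` with mm width/height → 1 unit = 1 mm. Flip: y_m = 169.907 − y_svg.

**Shape 1** — `<polygon>` regular polygon, stroke `#ff00ff` → cut (S853, F663). Machine vertices: (60.039,144.610) → (55.647,130.752) → (41.448,127.626) → (31.643,138.360) → (36.035,152.218) → (50.234,155.344) → (60.039,144.610). Closed: final G1 returns to the first vertex.

**Shape 2** — `<path>` quadratic bezier, stroke `#ff00ff` → cut (S853, F663). Control points (SVG): P0=(87.850,136.050), P1=(140.207,87.045), P2=(180.976,89.483); sampled at t=k/8. Machine vertices: (87.850,33.857) → (100.758,45.304) → (113.304,55.144) → (125.488,63.377) → (137.310,70.001) → (148.770,75.018) → (159.867,78.428) → (170.603,80.230) → (180.976,80.424). Open path.

**Shape 3** — `<path>` rectangle, stroke `#ff00ff` → cut (S853, F663). Machine vertices: (88.136,127.185) → (209.200,127.185) → (209.200,66.880) → (88.136,66.880) → (88.136,127.185). Closed: final G1 returns to the first vertex.

**Shape 4** — `<polyline>` open polyline, stroke `#ff00ff` → cut (S853, F663). Machine vertices: (191.869,55.261) → (239.079,50.531) → (119.562,122.008) → (14.656,33.826) → (116.291,23.032) → (102.530,94.138). Open path.

**Shape 5** — `<path>` regular polygon, stroke `#ff00ff` → cut (S853, F663). Machine vertices: (73.395,112.383) → (24.066,94.476) → (6.159,143.805) → (55.488,161.712) → (73.395,112.383). Closed: final G1 returns to the first vertex.

**Shape 6** — `<path>` open polyline, stroke `#ff00ff` → cut (S853, F663). Machine vertices: (234.761,86.615) → (184.692,122.286) → (213.146,54.464) → (113.685,143.976). Open path.

**Shape 7** — `<path>` rectangle, stroke `#ff00ff` → cut (S853, F663). Machine vertices: (73.787,76.483) → (90.540,76.483) → (90.540,22.182) → (73.787,22.182) → (73.787,76.483). Closed: final G1 returns to the first vertex.

**Shape 8** — `<path>` cubic bezier, stroke `#ff00ff` → cut (S853, F663). Control points (SVG): P0=(202.269,155.399), P1=(176.389,179.781), P2=(102.189,90.523), P3=(80.349,83.378); sampled at t=k/8. Machine vertices: (202.269,14.508) → (190.496,10.309) → (175.372,14.470) → (158.078,24.697) → (139.794,38.696) → (121.699,54.172) → (104.973,68.833) → (90.797,80.383) → (80.349,86.529). Open path.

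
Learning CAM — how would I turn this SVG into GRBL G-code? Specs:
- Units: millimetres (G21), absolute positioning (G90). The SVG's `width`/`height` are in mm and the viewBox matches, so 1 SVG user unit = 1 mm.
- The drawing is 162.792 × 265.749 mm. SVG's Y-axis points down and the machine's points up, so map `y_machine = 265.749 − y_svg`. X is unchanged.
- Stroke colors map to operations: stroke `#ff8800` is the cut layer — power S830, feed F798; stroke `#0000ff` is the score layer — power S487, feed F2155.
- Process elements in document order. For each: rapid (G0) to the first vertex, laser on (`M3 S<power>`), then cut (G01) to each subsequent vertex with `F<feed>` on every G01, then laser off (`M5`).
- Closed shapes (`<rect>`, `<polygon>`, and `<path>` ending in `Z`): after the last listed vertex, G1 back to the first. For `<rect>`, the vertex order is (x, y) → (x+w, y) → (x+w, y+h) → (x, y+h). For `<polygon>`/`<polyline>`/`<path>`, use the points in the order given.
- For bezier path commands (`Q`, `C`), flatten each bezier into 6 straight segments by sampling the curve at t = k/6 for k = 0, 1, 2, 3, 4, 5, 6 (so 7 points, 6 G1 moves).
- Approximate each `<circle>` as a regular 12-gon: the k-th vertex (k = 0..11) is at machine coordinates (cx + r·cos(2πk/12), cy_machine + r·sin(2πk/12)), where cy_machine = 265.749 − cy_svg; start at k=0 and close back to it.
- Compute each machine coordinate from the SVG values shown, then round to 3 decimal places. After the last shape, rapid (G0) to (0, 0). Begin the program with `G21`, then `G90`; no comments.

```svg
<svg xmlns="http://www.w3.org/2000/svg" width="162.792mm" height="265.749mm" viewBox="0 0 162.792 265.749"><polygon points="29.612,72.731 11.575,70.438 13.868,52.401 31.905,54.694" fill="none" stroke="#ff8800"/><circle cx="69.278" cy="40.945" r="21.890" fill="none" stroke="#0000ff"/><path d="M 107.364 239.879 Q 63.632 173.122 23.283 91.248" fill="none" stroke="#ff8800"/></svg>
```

G21
G90
G0 X29.612 Y193.018
M3 S830
G01 X11.575 Y195.311 F798
G01 X13.868 Y213.348 F798
G01 X31.905 Y211.055 F798
G01 X29.612 Y193.018 F798
M5
G0 X91.168 Y224.804
M3 S487
G01 X88.235 Y235.749 F2155
G01 X80.223 Y243.761 F2155
G01 X69.278 Y246.694 F2155
G01 X58.333 Y243.761 F2155
G01 X50.321 Y235.749 F2155
G01 X47.388 Y224.804 F2155
G01 X50.321 Y213.859 F2155
G01 X58.333 Y205.847 F2155
G01 X69.278 Y202.914 F2155
G01 X80.223 Y205.847 F2155
G01 X88.235 Y213.859 F2155
G01 X91.168 Y224.804 F2155
M5
G0 X107.364 Y25.870
M3 S830
G01 X92.881 Y48.542 F798
G01 X78.585 Y72.054 F798
G01 X64.478 Y96.406 F798
G01 X50.558 Y121.598 F798
G01 X36.827 Y147.630 F798
G01 X23.283 Y174.501 F798
M5
G0 X0.000 Y0.000

1 u = 1 mm; y_m = 265.749 − y.

[1] `<polygon>` regular polygon, #ff8800→cut S830 F798: (29.612,193.018) → (11.575,195.311) → (13.868,213.348) → (31.905,211.055) → (29.612,193.018) (closed)

[2] `<circle>` circle, #0000ff→score S487 F2155: (91.168,224.804) → (88.235,235.749) → (80.223,243.761) → (69.278,246.694) → (58.333,243.761) → (50.321,235.749) → (47.388,224.804) → (50.321,213.859) → (58.333,205.847) → (69.278,202.914) → (80.223,205.847) → (88.235,213.859) → (91.168,224.804) (closed)

[3] `<path>` quadratic bezier, #ff8800→cut S830 F798: (107.364,25.870) → (92.881,48.542) → (78.585,72.054) → (64.478,96.406) → (50.558,121.598) → (36.827,147.630) → (23.283,174.501)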